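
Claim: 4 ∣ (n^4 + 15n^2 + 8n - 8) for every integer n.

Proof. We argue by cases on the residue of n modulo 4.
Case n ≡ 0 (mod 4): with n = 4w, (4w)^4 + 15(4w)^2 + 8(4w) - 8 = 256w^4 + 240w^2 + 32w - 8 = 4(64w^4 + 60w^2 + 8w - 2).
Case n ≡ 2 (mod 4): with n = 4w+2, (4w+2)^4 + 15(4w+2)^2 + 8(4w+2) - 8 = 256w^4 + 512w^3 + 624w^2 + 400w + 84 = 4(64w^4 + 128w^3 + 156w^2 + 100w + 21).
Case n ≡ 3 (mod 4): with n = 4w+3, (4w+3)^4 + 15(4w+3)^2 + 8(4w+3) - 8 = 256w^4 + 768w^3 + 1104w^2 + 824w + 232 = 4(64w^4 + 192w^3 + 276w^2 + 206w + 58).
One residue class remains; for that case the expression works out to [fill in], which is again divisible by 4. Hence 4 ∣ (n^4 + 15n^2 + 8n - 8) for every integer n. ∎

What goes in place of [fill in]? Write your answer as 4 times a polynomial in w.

Only n ≡ 1 (mod 4) is unaccounted for. Put n = 4w+1:
(4w+1)^4 + 15(4w+1)^2 + 8(4w+1) - 8 expands to 256w^4 + 256w^3 + 336w^2 + 168w + 16,
and factoring out 4 leaves 4(64w^4 + 64w^3 + 84w^2 + 42w + 4).

4(64w^4 + 64w^3 + 84w^2 + 42w + 4)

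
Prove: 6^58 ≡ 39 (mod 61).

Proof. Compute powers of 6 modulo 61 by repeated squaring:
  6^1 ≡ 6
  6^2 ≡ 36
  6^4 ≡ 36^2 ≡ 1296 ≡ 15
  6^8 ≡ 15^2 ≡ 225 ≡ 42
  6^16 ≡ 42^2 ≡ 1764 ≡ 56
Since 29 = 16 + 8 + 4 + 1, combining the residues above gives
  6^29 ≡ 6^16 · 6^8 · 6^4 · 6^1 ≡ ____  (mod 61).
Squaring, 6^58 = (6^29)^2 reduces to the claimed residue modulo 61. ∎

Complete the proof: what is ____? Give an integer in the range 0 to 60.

Multiply the listed residues: 56 · 42 · 15 · 6 = 2352 → 35280 → 211680.
Reducing modulo 61: 211680 = 3470·61 + 10, so 6^29 ≡ 10.

10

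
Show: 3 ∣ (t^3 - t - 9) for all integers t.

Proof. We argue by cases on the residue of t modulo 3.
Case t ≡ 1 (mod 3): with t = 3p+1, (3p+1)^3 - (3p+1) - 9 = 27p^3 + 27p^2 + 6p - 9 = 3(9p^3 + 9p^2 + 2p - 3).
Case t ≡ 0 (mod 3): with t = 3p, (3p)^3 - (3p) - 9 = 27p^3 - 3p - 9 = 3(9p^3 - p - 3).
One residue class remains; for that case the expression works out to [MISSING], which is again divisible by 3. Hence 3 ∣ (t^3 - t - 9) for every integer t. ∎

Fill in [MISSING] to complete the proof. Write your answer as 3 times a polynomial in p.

3(9p^3 + 18p^2 + 11p - 1)

The residues treated are {1, 0}, so the missing case is t ≡ 2 (mod 3); write t = 3p+2.
Then (3p+2)^3 - (3p+2) - 9 = 27p^3 + 54p^2 + 33p - 3 = 3(9p^3 + 18p^2 + 11p - 1).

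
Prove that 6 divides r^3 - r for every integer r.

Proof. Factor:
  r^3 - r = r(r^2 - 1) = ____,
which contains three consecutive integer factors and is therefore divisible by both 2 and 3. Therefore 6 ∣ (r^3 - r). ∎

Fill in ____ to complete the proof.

(r - 1)r(r + 1)

r(r^2 - 1) = r(r - 1)(r + 1) = (r - 1)r(r + 1).
These three factors are consecutive integers, so their product is divisible by 6.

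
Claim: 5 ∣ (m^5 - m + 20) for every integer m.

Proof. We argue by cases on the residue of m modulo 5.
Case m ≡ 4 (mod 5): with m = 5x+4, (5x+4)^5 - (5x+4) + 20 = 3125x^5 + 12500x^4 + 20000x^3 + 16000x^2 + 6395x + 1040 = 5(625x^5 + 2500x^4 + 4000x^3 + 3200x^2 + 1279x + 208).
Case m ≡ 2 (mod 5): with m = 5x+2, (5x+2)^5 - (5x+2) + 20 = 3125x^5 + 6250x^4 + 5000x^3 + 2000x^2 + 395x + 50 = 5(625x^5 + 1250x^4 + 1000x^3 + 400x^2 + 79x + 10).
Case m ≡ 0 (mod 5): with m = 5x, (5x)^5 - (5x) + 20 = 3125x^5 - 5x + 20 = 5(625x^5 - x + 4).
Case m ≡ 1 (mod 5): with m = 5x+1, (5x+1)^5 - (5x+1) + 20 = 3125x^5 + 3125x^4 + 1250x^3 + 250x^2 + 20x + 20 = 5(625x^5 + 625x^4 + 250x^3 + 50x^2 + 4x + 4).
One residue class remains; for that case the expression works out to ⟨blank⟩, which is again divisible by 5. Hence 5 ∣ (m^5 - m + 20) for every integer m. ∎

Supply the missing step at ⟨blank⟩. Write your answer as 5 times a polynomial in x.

5(625x^5 + 1875x^4 + 2250x^3 + 1350x^2 + 404x + 52)

The residues treated are {4, 2, 0, 1}, so the missing case is m ≡ 3 (mod 5); write m = 5x+3.
Then (5x+3)^5 - (5x+3) + 20 = 3125x^5 + 9375x^4 + 11250x^3 + 6750x^2 + 2020x + 260 = 5(625x^5 + 1875x^4 + 2250x^3 + 1350x^2 + 404x + 52).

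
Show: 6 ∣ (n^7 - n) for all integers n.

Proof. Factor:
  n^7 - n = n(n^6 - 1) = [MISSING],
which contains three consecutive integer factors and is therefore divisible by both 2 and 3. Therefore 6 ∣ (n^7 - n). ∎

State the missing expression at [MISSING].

n^6 - 1 = (n^2 - 1)(n^4 + n^2 + 1), and n^2 - 1 = (n-1)(n+1).
So n(n^6 - 1) = (n - 1)n(n + 1)(n^4 + n^2 + 1).

(n - 1)n(n + 1)(n^4 + n^2 + 1)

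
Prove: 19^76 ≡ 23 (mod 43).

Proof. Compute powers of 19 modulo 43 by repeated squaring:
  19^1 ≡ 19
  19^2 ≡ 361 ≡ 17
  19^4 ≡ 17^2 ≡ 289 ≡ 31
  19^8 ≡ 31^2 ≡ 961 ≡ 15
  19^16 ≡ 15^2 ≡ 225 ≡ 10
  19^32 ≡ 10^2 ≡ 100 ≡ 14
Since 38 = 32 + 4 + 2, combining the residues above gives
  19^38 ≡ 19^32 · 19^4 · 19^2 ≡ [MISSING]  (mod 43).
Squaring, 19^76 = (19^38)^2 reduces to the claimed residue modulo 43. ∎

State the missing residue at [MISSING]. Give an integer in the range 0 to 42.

19^32 · 19^4 · 19^2 ≡ 14 · 31 · 17 = 7378.
7378 mod 43 = 25, so 19^38 ≡ 25 (mod 43).

25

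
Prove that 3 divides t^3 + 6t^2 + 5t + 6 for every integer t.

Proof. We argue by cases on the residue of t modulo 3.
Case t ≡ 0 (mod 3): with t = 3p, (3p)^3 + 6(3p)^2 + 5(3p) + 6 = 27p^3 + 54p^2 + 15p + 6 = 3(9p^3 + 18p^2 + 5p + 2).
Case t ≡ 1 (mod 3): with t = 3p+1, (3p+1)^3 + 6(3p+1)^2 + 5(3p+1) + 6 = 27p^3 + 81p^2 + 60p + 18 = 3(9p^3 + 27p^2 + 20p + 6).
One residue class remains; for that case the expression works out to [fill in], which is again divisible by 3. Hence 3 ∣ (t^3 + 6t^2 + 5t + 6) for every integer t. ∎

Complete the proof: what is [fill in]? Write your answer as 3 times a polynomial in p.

Only t ≡ 2 (mod 3) is unaccounted for. Put t = 3p+2:
(3p+2)^3 + 6(3p+2)^2 + 5(3p+2) + 6 expands to 27p^3 + 108p^2 + 123p + 48,
and factoring out 3 leaves 3(9p^3 + 36p^2 + 41p + 16).

3(9p^3 + 36p^2 + 41p + 16)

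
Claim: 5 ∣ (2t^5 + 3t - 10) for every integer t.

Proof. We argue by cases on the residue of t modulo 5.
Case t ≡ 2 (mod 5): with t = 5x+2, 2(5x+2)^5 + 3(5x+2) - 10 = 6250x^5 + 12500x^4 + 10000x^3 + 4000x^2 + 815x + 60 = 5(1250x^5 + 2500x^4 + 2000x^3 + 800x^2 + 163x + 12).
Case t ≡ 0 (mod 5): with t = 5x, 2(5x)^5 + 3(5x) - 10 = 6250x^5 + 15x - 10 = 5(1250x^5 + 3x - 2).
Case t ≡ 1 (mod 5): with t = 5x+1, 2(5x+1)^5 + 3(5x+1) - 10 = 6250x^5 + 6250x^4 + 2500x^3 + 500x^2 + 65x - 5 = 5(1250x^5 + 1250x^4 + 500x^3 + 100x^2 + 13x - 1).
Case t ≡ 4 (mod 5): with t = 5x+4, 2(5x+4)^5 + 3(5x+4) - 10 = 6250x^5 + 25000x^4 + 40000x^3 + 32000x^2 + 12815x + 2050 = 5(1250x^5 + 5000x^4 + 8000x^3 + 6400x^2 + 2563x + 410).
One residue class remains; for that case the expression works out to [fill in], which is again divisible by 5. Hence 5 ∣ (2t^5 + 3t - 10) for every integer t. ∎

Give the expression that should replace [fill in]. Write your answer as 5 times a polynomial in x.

Only t ≡ 3 (mod 5) is unaccounted for. Put t = 5x+3:
2(5x+3)^5 + 3(5x+3) - 10 expands to 6250x^5 + 18750x^4 + 22500x^3 + 13500x^2 + 4065x + 485,
and factoring out 5 leaves 5(1250x^5 + 3750x^4 + 4500x^3 + 2700x^2 + 813x + 97).

5(1250x^5 + 3750x^4 + 4500x^3 + 2700x^2 + 813x + 97)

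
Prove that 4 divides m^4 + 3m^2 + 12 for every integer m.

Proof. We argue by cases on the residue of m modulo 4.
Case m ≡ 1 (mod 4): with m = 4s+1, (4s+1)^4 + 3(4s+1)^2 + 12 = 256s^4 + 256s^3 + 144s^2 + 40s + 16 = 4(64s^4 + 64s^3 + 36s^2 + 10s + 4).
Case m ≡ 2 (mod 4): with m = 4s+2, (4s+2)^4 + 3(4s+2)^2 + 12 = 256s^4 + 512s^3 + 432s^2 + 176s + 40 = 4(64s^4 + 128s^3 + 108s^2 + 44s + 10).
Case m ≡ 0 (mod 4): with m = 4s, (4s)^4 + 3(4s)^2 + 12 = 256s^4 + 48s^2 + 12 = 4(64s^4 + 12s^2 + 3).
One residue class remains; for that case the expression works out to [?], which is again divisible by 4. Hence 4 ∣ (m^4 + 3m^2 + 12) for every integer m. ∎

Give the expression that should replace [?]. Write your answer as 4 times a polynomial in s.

Only m ≡ 3 (mod 4) is unaccounted for. Put m = 4s+3:
(4s+3)^4 + 3(4s+3)^2 + 12 expands to 256s^4 + 768s^3 + 912s^2 + 504s + 120,
and factoring out 4 leaves 4(64s^4 + 192s^3 + 228s^2 + 126s + 30).

4(64s^4 + 192s^3 + 228s^2 + 126s + 30)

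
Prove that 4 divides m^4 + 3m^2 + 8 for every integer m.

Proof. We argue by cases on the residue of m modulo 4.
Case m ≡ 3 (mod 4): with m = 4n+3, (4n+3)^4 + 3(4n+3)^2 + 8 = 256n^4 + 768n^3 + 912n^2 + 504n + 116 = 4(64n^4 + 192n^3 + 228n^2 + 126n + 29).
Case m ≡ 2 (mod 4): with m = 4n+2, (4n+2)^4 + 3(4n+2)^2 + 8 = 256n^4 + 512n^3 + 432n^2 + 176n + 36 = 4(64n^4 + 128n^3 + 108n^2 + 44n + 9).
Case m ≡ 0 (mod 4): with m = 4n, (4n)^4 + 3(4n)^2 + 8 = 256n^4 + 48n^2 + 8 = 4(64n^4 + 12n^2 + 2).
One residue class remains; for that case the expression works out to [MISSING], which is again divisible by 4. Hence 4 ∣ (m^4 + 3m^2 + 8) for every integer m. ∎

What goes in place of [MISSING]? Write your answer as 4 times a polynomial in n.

The residues treated are {3, 2, 0}, so the missing case is m ≡ 1 (mod 4); write m = 4n+1.
Then (4n+1)^4 + 3(4n+1)^2 + 8 = 256n^4 + 256n^3 + 144n^2 + 40n + 12 = 4(64n^4 + 64n^3 + 36n^2 + 10n + 3).

4(64n^4 + 64n^3 + 36n^2 + 10n + 3)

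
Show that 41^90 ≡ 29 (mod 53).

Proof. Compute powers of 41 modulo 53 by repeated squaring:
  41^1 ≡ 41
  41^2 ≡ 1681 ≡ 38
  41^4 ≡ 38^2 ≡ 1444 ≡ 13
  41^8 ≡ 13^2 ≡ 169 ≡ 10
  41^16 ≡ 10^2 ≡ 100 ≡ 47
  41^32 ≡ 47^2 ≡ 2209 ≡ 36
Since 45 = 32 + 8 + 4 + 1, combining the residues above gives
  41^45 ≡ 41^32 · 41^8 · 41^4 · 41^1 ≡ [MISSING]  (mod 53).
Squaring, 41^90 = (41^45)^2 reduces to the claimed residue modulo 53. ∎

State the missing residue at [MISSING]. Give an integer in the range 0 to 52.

Multiply the listed residues: 36 · 10 · 13 · 41 = 360 → 4680 → 191880.
Reducing modulo 53: 191880 = 3620·53 + 20, so 41^45 ≡ 20.

20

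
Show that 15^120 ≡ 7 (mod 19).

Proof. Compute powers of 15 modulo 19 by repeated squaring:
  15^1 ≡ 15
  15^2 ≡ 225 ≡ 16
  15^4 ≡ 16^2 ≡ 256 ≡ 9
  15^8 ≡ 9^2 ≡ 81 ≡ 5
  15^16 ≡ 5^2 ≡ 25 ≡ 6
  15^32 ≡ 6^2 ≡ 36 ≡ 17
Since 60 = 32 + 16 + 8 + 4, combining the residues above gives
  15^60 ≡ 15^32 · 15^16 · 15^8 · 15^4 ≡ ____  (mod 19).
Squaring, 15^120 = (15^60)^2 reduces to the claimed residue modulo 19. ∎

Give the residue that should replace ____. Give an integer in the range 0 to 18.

11

Multiply the listed residues: 17 · 6 · 5 · 9 = 102 → 510 → 4590.
Reducing modulo 19: 4590 = 241·19 + 11, so 15^60 ≡ 11.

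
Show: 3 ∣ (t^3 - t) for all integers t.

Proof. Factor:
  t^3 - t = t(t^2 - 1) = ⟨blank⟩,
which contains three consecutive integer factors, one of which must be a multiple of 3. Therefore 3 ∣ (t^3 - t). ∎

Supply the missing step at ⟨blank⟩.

t(t^2 - 1) = t(t - 1)(t + 1) = (t - 1)t(t + 1).
These three factors are consecutive integers, so their product is divisible by 3.

(t - 1)t(t + 1)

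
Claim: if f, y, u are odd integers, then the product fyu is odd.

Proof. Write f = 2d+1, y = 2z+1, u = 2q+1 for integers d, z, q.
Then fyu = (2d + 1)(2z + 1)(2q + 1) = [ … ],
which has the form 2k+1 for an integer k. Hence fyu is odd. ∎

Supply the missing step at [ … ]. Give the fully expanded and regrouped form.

Expanding: (2d + 1)(2z + 1)(2q + 1) = 8dqz + 4dq + 4dz + 2d + 4qz + 2q + 2z + 1.
Every term except the constant is even, so this is 2(4dqz + 2dq + 2dz + d + 2qz + q + z) + 1,
and 4dqz + 2dq + 2dz + d + 2qz + q + z ∈ ℤ gives the required form.

2(4dqz + 2dq + 2dz + d + 2qz + q + z) + 1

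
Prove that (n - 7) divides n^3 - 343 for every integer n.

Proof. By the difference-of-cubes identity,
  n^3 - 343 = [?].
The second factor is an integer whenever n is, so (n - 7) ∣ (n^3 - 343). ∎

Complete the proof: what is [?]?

a^3 - b^3 = (a - b)(a^2 + ab + b^2). With a = n, b = 7:
n^3 - 343 = (n - 7)(n^2 + 7n + 49).

(n - 7)(n^2 + 7n + 49)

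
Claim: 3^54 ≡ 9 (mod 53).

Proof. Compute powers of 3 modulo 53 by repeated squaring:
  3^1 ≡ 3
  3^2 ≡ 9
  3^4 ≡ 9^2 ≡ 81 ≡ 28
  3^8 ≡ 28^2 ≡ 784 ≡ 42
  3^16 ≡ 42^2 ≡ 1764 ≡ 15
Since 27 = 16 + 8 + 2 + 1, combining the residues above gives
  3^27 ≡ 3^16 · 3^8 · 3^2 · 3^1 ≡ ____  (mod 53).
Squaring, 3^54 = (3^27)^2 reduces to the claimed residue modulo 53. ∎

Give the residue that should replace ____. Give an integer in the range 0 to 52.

50

3^16 · 3^8 · 3^2 · 3^1 ≡ 15 · 42 · 9 · 3 = 17010.
17010 mod 53 = 50, so 3^27 ≡ 50 (mod 53).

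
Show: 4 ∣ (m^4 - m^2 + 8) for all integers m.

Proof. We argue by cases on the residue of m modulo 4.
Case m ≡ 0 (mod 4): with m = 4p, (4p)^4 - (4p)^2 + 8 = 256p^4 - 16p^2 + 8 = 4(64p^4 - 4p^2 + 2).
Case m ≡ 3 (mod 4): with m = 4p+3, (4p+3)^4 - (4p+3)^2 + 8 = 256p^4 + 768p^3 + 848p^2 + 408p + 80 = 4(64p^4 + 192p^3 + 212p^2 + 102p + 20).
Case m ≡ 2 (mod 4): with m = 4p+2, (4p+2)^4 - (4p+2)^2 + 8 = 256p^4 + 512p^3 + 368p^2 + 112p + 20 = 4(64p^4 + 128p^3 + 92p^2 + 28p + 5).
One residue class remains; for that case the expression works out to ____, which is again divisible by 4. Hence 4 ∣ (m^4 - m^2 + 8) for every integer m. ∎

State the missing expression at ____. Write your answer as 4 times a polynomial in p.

4(64p^4 + 64p^3 + 20p^2 + 2p + 2)

Only m ≡ 1 (mod 4) is unaccounted for. Put m = 4p+1:
(4p+1)^4 - (4p+1)^2 + 8 expands to 256p^4 + 256p^3 + 80p^2 + 8p + 8,
and factoring out 4 leaves 4(64p^4 + 64p^3 + 20p^2 + 2p + 2).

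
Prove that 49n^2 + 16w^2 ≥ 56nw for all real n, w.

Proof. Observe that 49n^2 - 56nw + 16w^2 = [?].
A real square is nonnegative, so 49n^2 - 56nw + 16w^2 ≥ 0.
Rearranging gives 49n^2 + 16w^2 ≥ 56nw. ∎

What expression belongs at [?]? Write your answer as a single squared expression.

49n^2 - 56nw + 16w^2 is a perfect-square trinomial: the outer terms are (7n)^2 and (4w)^2, and the cross term is -2·7n·4w.
So 49n^2 - 56nw + 16w^2 = (7n - 4w)^2 ≥ 0.

(7n - 4w)^2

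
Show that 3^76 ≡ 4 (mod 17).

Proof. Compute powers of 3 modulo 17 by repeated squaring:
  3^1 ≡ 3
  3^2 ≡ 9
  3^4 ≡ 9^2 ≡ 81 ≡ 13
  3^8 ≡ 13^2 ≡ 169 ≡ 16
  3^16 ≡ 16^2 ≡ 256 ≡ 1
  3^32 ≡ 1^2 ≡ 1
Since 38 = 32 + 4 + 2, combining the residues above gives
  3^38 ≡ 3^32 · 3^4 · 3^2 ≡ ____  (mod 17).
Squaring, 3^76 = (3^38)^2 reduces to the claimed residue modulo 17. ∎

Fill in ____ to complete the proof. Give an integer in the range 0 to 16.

15

Multiply the listed residues: 1 · 13 · 9 = 13 → 117.
Reducing modulo 17: 117 = 6·17 + 15, so 3^38 ≡ 15.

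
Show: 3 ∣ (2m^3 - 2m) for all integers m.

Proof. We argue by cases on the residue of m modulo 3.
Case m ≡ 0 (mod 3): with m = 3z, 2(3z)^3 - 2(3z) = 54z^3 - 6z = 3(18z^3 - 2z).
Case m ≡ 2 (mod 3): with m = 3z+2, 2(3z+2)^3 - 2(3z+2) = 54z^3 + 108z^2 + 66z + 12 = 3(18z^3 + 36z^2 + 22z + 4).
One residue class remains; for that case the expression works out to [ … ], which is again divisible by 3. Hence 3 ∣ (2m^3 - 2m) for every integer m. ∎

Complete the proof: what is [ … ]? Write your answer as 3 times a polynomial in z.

The residues treated are {0, 2}, so the missing case is m ≡ 1 (mod 3); write m = 3z+1.
Then 2(3z+1)^3 - 2(3z+1) = 54z^3 + 54z^2 + 12z = 3(18z^3 + 18z^2 + 4z).

3(18z^3 + 18z^2 + 4z)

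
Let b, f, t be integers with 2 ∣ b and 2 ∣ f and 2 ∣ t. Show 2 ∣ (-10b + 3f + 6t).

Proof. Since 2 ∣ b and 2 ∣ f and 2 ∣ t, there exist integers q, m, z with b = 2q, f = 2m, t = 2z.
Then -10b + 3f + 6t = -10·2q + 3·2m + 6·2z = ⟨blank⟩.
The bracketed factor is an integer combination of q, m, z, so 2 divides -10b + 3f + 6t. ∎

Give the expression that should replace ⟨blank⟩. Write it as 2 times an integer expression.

Pull the common 2 out of every term: -10·2q + 3·2m + 6·2z = 2(3m - 10q + 6z).
3m - 10q + 6z is an integer, which exhibits the divisibility.

2(3m - 10q + 6z)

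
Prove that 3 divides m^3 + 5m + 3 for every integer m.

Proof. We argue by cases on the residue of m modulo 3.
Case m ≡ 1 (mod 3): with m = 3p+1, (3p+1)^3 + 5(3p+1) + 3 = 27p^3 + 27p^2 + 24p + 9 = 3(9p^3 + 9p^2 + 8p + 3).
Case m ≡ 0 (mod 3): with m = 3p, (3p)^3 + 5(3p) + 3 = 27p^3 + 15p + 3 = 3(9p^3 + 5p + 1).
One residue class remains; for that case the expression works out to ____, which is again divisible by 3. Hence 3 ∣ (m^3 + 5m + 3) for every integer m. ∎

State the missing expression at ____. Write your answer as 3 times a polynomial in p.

3(9p^3 + 18p^2 + 17p + 7)

The residues treated are {1, 0}, so the missing case is m ≡ 2 (mod 3); write m = 3p+2.
Then (3p+2)^3 + 5(3p+2) + 3 = 27p^3 + 54p^2 + 51p + 21 = 3(9p^3 + 18p^2 + 17p + 7).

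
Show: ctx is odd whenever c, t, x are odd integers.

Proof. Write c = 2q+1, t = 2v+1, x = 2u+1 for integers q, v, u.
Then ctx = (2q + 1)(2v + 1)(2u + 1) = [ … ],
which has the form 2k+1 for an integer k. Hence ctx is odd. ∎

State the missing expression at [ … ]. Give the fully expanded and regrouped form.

(2q + 1)(2v + 1)(2u + 1) = 8quv + 4qu + 4qv + 2q + 4uv + 2u + 2v + 1
= 2(4quv + 2qu + 2qv + q + 2uv + u + v) + 1.
Since 4quv + 2qu + 2qv + q + 2uv + u + v is an integer, the product is of the form 2k+1 for an integer k.

2(4quv + 2qu + 2qv + q + 2uv + u + v) + 1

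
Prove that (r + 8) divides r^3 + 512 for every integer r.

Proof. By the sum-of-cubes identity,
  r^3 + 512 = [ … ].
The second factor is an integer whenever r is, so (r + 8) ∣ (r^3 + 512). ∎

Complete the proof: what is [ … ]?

a^3 + b^3 = (a + b)(a^2 - ab + b^2). With a = r, b = 8:
r^3 + 512 = (r + 8)(r^2 - 8r + 64).

(r + 8)(r^2 - 8r + 64)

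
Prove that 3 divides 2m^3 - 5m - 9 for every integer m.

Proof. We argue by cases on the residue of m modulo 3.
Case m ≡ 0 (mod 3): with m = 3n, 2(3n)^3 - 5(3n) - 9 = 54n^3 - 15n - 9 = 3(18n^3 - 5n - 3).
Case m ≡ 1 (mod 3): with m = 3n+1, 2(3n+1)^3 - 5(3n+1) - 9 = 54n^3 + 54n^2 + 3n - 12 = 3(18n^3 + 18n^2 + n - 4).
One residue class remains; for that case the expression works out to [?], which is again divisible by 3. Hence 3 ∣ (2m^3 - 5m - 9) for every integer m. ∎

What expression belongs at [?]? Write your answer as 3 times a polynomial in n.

3(18n^3 + 36n^2 + 19n - 1)

Only m ≡ 2 (mod 3) is unaccounted for. Put m = 3n+2:
2(3n+2)^3 - 5(3n+2) - 9 expands to 54n^3 + 108n^2 + 57n - 3,
and factoring out 3 leaves 3(18n^3 + 36n^2 + 19n - 1).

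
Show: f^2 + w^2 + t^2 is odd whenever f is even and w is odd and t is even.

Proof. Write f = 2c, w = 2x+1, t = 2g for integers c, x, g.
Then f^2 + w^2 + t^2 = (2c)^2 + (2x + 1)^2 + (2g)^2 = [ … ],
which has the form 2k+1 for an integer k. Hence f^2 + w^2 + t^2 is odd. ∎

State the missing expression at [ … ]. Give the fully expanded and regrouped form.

(2c)^2 + (2x + 1)^2 + (2g)^2 = 4c^2 + 4g^2 + 4x^2 + 4x + 1
= 2(2c^2 + 2g^2 + 2x^2 + 2x) + 1.
Since 2c^2 + 2g^2 + 2x^2 + 2x is an integer, the sum of squares is of the form 2k+1 for an integer k.

2(2c^2 + 2g^2 + 2x^2 + 2x) + 1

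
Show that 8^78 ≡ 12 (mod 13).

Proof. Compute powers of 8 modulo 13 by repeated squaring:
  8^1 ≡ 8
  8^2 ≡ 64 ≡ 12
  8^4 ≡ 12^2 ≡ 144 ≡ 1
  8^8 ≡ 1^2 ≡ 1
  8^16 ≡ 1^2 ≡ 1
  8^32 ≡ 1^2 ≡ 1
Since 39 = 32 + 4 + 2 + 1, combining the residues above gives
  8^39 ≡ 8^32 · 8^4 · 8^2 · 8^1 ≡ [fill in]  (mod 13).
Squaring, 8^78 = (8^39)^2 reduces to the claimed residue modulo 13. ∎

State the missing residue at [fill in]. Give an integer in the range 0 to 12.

5

Multiply the listed residues: 1 · 1 · 12 · 8 = 1 → 12 → 96.
Reducing modulo 13: 96 = 7·13 + 5, so 8^39 ≡ 5.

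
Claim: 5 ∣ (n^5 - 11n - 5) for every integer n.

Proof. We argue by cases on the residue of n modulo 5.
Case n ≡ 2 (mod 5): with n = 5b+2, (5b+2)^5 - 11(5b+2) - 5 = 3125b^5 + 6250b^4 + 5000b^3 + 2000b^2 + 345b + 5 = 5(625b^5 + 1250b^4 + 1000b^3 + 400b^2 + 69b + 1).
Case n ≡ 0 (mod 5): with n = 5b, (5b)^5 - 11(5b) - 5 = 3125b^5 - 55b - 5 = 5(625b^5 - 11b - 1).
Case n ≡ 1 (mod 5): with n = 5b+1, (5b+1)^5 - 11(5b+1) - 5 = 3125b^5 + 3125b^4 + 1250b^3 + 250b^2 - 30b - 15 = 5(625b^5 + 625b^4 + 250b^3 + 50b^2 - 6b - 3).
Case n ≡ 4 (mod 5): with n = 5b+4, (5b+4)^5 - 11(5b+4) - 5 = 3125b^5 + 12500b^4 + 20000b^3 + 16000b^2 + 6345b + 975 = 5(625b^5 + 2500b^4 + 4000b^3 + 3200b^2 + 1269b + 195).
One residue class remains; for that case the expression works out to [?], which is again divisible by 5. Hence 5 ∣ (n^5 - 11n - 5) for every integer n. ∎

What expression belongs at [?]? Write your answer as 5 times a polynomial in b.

Only n ≡ 3 (mod 5) is unaccounted for. Put n = 5b+3:
(5b+3)^5 - 11(5b+3) - 5 expands to 3125b^5 + 9375b^4 + 11250b^3 + 6750b^2 + 1970b + 205,
and factoring out 5 leaves 5(625b^5 + 1875b^4 + 2250b^3 + 1350b^2 + 394b + 41).

5(625b^5 + 1875b^4 + 2250b^3 + 1350b^2 + 394b + 41)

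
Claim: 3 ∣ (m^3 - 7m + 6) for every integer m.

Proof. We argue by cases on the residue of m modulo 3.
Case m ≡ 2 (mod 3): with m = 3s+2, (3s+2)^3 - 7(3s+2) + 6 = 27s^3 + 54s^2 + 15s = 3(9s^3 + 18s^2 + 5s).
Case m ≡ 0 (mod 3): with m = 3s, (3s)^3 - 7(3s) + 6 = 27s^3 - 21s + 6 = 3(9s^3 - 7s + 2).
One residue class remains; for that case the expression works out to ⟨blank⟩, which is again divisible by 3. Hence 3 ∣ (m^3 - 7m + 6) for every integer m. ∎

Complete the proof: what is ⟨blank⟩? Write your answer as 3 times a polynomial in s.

Only m ≡ 1 (mod 3) is unaccounted for. Put m = 3s+1:
(3s+1)^3 - 7(3s+1) + 6 expands to 27s^3 + 27s^2 - 12s,
and factoring out 3 leaves 3(9s^3 + 9s^2 - 4s).

3(9s^3 + 9s^2 - 4s)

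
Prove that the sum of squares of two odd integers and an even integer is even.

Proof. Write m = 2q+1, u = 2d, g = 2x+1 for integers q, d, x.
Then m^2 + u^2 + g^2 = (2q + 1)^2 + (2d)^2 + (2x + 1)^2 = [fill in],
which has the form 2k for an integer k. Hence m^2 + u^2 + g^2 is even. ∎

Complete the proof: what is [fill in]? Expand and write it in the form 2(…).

Expanding: (2q + 1)^2 + (2d)^2 + (2x + 1)^2 = 4d^2 + 4q^2 + 4q + 4x^2 + 4x + 2.
Every term is even; pulling out the factor of 2 gives 2(2d^2 + 2q^2 + 2q + 2x^2 + 2x + 1).

2(2d^2 + 2q^2 + 2q + 2x^2 + 2x + 1)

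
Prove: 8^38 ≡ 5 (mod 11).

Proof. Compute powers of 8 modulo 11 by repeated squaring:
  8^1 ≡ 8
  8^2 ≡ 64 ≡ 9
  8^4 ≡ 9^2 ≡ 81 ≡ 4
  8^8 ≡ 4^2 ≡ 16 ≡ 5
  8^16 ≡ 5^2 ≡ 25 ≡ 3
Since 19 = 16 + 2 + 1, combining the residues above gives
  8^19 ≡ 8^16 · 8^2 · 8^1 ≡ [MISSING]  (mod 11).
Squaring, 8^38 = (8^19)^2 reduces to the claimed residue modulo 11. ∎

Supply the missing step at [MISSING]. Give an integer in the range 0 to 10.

8^16 · 8^2 · 8^1 ≡ 3 · 9 · 8 = 216.
216 mod 11 = 7, so 8^19 ≡ 7 (mod 11).

7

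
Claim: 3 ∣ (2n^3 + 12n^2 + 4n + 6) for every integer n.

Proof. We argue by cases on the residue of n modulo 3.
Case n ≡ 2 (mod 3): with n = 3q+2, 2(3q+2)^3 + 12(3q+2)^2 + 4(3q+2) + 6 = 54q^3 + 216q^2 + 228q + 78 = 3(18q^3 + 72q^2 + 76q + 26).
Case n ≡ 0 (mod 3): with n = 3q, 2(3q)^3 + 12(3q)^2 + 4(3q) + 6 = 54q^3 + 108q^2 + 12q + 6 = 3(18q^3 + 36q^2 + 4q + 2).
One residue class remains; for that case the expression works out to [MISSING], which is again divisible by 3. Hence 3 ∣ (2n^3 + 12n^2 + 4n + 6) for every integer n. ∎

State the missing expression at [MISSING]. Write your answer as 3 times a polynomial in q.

3(18q^3 + 54q^2 + 34q + 8)

The residues treated are {2, 0}, so the missing case is n ≡ 1 (mod 3); write n = 3q+1.
Then 2(3q+1)^3 + 12(3q+1)^2 + 4(3q+1) + 6 = 54q^3 + 162q^2 + 102q + 24 = 3(18q^3 + 54q^2 + 34q + 8).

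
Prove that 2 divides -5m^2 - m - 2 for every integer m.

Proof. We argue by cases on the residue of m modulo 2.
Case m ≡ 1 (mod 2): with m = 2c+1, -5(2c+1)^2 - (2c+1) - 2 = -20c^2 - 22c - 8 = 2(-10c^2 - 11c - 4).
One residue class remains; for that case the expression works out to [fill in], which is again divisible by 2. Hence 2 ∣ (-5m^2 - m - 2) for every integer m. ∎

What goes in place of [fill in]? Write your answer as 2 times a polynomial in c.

2(-10c^2 - c - 1)

Only m ≡ 0 (mod 2) is unaccounted for. Put m = 2c:
-5(2c)^2 - (2c) - 2 expands to -20c^2 - 2c - 2,
and factoring out 2 leaves 2(-10c^2 - c - 1).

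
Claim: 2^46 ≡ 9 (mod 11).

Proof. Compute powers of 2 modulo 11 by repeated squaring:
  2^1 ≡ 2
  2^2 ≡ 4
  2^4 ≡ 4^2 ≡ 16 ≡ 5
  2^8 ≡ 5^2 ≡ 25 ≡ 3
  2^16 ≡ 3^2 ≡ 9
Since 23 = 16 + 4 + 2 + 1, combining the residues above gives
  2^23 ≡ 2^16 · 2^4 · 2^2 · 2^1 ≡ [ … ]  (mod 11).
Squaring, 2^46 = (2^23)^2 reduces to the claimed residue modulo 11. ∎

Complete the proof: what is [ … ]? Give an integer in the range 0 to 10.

Multiply the listed residues: 9 · 5 · 4 · 2 = 45 → 180 → 360.
Reducing modulo 11: 360 = 32·11 + 8, so 2^23 ≡ 8.

8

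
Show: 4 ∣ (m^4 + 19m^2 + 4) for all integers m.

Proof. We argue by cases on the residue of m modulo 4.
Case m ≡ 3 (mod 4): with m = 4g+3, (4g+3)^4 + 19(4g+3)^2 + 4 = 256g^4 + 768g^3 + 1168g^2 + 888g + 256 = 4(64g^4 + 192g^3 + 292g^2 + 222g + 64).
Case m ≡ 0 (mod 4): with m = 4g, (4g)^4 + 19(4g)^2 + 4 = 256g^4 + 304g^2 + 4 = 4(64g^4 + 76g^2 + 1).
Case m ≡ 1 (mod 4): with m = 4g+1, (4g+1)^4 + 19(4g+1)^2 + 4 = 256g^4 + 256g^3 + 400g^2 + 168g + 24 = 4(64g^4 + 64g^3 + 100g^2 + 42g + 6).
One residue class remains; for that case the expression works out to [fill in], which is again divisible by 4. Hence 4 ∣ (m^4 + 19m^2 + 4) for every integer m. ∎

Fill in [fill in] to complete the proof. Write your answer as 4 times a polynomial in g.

The residues treated are {3, 0, 1}, so the missing case is m ≡ 2 (mod 4); write m = 4g+2.
Then (4g+2)^4 + 19(4g+2)^2 + 4 = 256g^4 + 512g^3 + 688g^2 + 432g + 96 = 4(64g^4 + 128g^3 + 172g^2 + 108g + 24).

4(64g^4 + 128g^3 + 172g^2 + 108g + 24)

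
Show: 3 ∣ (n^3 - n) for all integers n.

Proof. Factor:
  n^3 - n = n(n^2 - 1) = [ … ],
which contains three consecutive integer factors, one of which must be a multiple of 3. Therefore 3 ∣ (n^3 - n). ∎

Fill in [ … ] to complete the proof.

(n - 1)n(n + 1)

n(n^2 - 1) = n(n - 1)(n + 1) = (n - 1)n(n + 1).
These three factors are consecutive integers, so their product is divisible by 3.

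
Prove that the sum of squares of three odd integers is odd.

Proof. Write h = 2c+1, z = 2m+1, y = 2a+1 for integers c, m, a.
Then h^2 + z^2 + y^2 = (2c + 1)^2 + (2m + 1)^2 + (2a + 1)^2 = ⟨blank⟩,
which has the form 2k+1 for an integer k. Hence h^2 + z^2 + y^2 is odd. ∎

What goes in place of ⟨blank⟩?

(2c + 1)^2 + (2m + 1)^2 + (2a + 1)^2 = 4a^2 + 4a + 4c^2 + 4c + 4m^2 + 4m + 3
= 2(2a^2 + 2a + 2c^2 + 2c + 2m^2 + 2m + 1) + 1.
Since 2a^2 + 2a + 2c^2 + 2c + 2m^2 + 2m + 1 is an integer, the sum of squares is of the form 2k+1 for an integer k.

2(2a^2 + 2a + 2c^2 + 2c + 2m^2 + 2m + 1) + 1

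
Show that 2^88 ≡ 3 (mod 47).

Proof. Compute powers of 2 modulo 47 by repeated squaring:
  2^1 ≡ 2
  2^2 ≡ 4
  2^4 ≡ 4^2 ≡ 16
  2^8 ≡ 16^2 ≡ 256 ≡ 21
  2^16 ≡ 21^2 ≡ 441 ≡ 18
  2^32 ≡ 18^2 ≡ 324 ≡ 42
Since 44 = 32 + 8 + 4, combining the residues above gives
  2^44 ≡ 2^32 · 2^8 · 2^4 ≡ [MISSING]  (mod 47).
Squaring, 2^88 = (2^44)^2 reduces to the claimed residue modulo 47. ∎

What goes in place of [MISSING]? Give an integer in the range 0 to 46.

2^32 · 2^8 · 2^4 ≡ 42 · 21 · 16 = 14112.
14112 mod 47 = 12, so 2^44 ≡ 12 (mod 47).

12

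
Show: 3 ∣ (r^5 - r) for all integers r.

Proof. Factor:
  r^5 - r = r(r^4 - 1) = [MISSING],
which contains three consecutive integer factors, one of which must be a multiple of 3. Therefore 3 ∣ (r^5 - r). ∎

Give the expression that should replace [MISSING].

r^4 - 1 = (r^2 - 1)(r^2 + 1), and r^2 - 1 = (r-1)(r+1).
So r(r^4 - 1) = (r - 1)r(r + 1)(r^2 + 1).

(r - 1)r(r + 1)(r^2 + 1)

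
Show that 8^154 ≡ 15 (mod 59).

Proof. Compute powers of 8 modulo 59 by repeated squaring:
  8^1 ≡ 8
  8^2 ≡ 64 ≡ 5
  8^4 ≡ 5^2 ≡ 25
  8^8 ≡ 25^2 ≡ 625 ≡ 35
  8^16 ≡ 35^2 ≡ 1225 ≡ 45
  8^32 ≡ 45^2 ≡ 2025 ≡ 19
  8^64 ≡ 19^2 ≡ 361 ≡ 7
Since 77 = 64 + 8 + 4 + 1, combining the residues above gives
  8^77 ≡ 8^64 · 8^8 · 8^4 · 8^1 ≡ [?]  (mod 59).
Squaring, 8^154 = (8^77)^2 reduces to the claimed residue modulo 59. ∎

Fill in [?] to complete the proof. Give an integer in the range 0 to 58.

30

8^64 · 8^8 · 8^4 · 8^1 ≡ 7 · 35 · 25 · 8 = 49000.
49000 mod 59 = 30, so 8^77 ≡ 30 (mod 59).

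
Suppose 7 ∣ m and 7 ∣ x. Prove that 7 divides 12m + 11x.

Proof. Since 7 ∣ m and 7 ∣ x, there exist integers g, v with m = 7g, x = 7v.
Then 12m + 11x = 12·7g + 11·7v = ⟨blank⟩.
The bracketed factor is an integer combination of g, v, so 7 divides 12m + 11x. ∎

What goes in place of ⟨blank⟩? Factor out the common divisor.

7(12g + 11v)

Pull the common 7 out of every term: 12·7g + 11·7v = 7(12g + 11v).
12g + 11v is an integer, which exhibits the divisibility.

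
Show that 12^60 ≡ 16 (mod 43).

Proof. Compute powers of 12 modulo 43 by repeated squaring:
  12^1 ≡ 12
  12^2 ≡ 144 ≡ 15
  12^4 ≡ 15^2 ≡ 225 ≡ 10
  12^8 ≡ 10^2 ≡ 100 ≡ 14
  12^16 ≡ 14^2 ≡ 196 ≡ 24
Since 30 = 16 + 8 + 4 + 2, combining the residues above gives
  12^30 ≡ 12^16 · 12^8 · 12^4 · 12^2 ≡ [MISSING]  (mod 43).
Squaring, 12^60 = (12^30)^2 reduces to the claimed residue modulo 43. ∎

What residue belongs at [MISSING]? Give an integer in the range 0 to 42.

12^16 · 12^8 · 12^4 · 12^2 ≡ 24 · 14 · 10 · 15 = 50400.
50400 mod 43 = 4, so 12^30 ≡ 4 (mod 43).

4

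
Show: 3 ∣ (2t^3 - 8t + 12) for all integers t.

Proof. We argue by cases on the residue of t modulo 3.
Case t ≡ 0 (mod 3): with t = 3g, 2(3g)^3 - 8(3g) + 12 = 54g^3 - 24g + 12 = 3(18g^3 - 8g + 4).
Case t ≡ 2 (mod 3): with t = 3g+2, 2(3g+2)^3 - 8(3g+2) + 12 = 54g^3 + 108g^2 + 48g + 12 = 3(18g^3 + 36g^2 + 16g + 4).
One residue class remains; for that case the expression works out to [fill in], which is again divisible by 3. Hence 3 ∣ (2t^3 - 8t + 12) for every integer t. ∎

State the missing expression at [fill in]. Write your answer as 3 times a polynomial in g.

The residues treated are {0, 2}, so the missing case is t ≡ 1 (mod 3); write t = 3g+1.
Then 2(3g+1)^3 - 8(3g+1) + 12 = 54g^3 + 54g^2 - 6g + 6 = 3(18g^3 + 18g^2 - 2g + 2).

3(18g^3 + 18g^2 - 2g + 2)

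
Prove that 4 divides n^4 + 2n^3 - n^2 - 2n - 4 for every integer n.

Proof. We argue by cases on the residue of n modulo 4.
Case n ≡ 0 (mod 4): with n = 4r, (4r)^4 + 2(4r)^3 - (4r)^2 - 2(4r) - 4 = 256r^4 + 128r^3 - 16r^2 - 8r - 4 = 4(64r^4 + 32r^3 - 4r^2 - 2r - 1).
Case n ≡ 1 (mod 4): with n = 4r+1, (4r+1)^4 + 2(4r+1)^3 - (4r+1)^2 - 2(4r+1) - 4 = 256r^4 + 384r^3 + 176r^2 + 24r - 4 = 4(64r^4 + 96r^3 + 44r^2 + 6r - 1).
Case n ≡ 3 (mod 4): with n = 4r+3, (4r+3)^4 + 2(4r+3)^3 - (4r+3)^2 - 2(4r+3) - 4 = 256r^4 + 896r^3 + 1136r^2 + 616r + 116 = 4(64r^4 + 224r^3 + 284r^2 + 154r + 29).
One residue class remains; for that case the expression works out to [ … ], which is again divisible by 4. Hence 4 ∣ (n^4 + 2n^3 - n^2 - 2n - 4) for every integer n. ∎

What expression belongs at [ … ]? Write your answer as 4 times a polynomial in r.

Only n ≡ 2 (mod 4) is unaccounted for. Put n = 4r+2:
(4r+2)^4 + 2(4r+2)^3 - (4r+2)^2 - 2(4r+2) - 4 expands to 256r^4 + 640r^3 + 560r^2 + 200r + 20,
and factoring out 4 leaves 4(64r^4 + 160r^3 + 140r^2 + 50r + 5).

4(64r^4 + 160r^3 + 140r^2 + 50r + 5)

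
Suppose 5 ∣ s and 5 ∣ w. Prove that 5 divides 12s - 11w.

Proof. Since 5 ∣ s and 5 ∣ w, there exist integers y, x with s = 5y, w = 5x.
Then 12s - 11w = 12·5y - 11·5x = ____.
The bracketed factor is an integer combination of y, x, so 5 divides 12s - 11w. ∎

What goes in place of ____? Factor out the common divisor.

5(-11x + 12y)

Each term has a factor of 5: 12·5y - 11·5x = 5·(-11x + 12y).
Since -11x + 12y is an integer, 5 ∣ (12s - 11w).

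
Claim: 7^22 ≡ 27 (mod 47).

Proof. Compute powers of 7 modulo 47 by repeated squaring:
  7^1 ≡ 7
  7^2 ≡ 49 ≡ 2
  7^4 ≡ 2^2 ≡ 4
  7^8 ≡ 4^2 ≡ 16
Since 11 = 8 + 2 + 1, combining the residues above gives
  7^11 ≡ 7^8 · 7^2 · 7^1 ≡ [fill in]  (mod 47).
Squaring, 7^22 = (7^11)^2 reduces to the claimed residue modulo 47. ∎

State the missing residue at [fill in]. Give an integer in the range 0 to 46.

7^8 · 7^2 · 7^1 ≡ 16 · 2 · 7 = 224.
224 mod 47 = 36, so 7^11 ≡ 36 (mod 47).

36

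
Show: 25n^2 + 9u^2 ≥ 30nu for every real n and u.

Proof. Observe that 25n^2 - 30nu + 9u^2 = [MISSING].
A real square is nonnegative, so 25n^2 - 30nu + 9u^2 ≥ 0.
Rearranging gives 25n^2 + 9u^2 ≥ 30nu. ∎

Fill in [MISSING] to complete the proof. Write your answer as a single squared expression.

(5n - 3u)^2

The leading and trailing coefficients are 5^2 and 3^2, and 30 = 2·5·3, so the trinomial is (5n - 3u)^2.
Hence 25n^2 - 30nu + 9u^2 ≥ 0.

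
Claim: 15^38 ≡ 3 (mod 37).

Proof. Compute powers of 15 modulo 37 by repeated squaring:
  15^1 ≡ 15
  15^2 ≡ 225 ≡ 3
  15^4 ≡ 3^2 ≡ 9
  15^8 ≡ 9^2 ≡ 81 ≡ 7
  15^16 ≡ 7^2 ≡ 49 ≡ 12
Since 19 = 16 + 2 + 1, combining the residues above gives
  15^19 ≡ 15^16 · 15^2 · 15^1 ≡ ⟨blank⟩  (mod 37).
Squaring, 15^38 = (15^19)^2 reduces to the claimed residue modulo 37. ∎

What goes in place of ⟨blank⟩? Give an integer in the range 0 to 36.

15^16 · 15^2 · 15^1 ≡ 12 · 3 · 15 = 540.
540 mod 37 = 22, so 15^19 ≡ 22 (mod 37).

22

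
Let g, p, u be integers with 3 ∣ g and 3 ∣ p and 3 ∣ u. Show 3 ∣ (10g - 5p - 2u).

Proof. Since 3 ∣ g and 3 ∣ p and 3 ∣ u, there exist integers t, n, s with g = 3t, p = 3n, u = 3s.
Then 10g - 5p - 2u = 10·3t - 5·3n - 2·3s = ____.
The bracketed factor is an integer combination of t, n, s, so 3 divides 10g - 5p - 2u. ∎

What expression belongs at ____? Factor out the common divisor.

3(-5n - 2s + 10t)

Each term has a factor of 3: 10·3t - 5·3n - 2·3s = 3·(-5n - 2s + 10t).
Since -5n - 2s + 10t is an integer, 3 ∣ (10g - 5p - 2u).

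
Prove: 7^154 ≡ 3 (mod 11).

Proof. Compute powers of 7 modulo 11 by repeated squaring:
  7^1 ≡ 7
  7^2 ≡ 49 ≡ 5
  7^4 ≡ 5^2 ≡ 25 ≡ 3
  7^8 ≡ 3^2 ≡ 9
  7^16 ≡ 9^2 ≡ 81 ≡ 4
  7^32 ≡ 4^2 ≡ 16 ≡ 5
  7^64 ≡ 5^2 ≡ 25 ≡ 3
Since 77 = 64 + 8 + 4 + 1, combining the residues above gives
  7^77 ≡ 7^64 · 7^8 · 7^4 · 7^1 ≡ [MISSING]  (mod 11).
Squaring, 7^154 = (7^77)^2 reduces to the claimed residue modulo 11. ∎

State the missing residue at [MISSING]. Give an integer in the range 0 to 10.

7^64 · 7^8 · 7^4 · 7^1 ≡ 3 · 9 · 3 · 7 = 567.
567 mod 11 = 6, so 7^77 ≡ 6 (mod 11).

6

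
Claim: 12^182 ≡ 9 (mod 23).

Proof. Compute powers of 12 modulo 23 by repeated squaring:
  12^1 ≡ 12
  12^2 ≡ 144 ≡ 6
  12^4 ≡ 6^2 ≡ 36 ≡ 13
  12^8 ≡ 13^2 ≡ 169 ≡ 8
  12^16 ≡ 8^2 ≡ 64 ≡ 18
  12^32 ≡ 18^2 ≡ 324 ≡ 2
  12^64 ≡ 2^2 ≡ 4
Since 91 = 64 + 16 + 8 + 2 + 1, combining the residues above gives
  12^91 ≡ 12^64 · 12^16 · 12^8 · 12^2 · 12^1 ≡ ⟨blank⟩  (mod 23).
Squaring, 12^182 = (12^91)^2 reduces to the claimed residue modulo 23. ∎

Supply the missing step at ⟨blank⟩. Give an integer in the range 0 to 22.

3

Multiply the listed residues: 4 · 18 · 8 · 6 · 12 = 72 → 576 → 3456 → 41472.
Reducing modulo 23: 41472 = 1803·23 + 3, so 12^91 ≡ 3.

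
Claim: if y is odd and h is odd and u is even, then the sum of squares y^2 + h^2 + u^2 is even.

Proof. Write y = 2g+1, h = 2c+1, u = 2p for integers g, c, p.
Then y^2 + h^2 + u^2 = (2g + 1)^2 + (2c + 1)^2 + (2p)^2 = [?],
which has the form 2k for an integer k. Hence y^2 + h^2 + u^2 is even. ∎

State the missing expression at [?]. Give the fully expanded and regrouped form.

(2g + 1)^2 + (2c + 1)^2 + (2p)^2 = 4c^2 + 4c + 4g^2 + 4g + 4p^2 + 2
= 2(2c^2 + 2c + 2g^2 + 2g + 2p^2 + 1).
Since 2c^2 + 2c + 2g^2 + 2g + 2p^2 + 1 is an integer, the sum of squares is of the form 2k for an integer k.

2(2c^2 + 2c + 2g^2 + 2g + 2p^2 + 1)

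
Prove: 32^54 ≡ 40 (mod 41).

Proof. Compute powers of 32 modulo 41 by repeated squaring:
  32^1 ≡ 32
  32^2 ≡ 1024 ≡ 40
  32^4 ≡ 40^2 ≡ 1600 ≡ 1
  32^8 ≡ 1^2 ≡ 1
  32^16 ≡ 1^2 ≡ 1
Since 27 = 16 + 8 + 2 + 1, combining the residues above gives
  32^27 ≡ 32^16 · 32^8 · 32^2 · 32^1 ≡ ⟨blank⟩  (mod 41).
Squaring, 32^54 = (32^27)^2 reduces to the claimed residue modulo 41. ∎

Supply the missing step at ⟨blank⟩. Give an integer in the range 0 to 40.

Multiply the listed residues: 1 · 1 · 40 · 32 = 1 → 40 → 1280.
Reducing modulo 41: 1280 = 31·41 + 9, so 32^27 ≡ 9.

9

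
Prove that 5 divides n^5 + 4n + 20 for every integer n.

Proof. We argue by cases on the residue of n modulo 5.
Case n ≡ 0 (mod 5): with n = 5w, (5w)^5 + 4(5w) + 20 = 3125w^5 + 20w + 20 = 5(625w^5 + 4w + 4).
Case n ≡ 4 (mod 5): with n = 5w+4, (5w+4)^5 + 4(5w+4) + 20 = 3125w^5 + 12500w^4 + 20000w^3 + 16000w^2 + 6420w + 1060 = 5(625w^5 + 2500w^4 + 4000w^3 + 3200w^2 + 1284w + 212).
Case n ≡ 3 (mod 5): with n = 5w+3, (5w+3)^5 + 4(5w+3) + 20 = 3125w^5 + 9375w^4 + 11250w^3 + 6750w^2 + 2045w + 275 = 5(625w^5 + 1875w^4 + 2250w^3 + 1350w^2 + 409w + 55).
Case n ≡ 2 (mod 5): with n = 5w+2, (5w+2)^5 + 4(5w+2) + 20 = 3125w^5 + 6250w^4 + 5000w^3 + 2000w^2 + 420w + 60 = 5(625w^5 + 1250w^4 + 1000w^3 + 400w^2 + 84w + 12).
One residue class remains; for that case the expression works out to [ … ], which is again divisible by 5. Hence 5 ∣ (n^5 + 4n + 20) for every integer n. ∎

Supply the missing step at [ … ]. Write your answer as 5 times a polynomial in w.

The residues treated are {0, 4, 3, 2}, so the missing case is n ≡ 1 (mod 5); write n = 5w+1.
Then (5w+1)^5 + 4(5w+1) + 20 = 3125w^5 + 3125w^4 + 1250w^3 + 250w^2 + 45w + 25 = 5(625w^5 + 625w^4 + 250w^3 + 50w^2 + 9w + 5).

5(625w^5 + 625w^4 + 250w^3 + 50w^2 + 9w + 5)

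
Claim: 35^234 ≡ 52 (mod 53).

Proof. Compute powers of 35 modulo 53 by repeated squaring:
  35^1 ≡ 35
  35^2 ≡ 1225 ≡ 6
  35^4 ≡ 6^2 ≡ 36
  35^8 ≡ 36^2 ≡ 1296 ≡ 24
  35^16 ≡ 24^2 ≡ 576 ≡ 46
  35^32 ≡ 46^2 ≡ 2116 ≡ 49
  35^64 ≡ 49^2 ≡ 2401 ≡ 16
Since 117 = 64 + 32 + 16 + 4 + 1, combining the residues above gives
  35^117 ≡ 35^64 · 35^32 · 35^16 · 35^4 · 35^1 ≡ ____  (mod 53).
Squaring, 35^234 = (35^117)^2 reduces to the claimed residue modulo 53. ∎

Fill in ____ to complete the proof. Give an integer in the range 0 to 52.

30

Multiply the listed residues: 16 · 49 · 46 · 36 · 35 = 784 → 36064 → 1298304 → 45440640.
Reducing modulo 53: 45440640 = 857370·53 + 30, so 35^117 ≡ 30.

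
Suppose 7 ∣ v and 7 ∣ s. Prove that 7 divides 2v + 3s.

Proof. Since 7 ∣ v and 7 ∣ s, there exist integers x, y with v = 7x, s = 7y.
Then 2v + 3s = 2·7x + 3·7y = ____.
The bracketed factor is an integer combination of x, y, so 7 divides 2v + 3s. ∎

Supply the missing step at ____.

7(2x + 3y)

Each term has a factor of 7: 2·7x + 3·7y = 7·(2x + 3y).
Since 2x + 3y is an integer, 7 ∣ (2v + 3s).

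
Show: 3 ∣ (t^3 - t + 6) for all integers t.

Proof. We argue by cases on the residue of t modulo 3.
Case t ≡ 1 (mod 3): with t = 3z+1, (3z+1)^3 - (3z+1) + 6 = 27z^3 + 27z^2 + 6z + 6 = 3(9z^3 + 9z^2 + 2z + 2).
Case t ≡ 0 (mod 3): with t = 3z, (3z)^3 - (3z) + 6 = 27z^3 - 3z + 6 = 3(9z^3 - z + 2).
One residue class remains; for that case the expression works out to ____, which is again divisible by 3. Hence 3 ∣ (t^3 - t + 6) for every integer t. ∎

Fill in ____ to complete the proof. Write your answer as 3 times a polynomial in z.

3(9z^3 + 18z^2 + 11z + 4)

Only t ≡ 2 (mod 3) is unaccounted for. Put t = 3z+2:
(3z+2)^3 - (3z+2) + 6 expands to 27z^3 + 54z^2 + 33z + 12,
and factoring out 3 leaves 3(9z^3 + 18z^2 + 11z + 4).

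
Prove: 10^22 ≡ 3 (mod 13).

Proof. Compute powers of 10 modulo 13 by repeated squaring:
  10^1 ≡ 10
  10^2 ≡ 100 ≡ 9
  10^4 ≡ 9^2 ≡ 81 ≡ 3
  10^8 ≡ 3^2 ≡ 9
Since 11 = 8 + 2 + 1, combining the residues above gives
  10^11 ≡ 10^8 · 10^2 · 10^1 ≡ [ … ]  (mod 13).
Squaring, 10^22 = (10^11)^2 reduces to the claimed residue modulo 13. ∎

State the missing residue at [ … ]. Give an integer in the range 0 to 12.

10^8 · 10^2 · 10^1 ≡ 9 · 9 · 10 = 810.
810 mod 13 = 4, so 10^11 ≡ 4 (mod 13).

4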